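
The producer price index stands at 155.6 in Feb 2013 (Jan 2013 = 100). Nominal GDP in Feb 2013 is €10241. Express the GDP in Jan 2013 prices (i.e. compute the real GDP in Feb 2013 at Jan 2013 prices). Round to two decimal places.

6581.62

Real = Nominal ÷ (Index/100) = 10241 ÷ (155.6/100)
     = 10241 ÷ 1.556 = 6581.6195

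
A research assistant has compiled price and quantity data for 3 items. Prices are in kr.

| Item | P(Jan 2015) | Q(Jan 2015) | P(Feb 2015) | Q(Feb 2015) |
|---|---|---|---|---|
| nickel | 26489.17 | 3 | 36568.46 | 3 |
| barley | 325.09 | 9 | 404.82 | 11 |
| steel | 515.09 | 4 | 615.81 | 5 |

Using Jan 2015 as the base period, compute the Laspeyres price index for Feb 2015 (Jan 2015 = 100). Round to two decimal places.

Laspeyres price index uses base-period quantities as weights.
ΣP(Feb 2015)·Q(Jan 2015) = 36568.46×3 + 404.82×9 + 615.81×4 = 109705.38 + 3643.38 + 2463.24 = 115812
ΣP(Jan 2015)·Q(Jan 2015) = 26489.17×3 + 325.09×9 + 515.09×4 = 79467.51 + 2925.81 + 2060.36 = 84453.68
Index = 115812 / 84453.68 × 100 = 137.1308

137.13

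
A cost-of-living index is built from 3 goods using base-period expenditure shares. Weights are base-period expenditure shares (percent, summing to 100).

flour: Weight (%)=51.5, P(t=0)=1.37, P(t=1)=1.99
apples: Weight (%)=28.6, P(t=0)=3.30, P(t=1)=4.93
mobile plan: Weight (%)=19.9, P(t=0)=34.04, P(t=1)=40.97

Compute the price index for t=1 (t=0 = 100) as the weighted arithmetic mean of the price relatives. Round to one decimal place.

141.5

flour: 51.5 × (1.99/1.37) = 51.5 × 1.452555 = 74.8066
apples: 28.6 × (4.93/3.30) = 28.6 × 1.493939 = 42.7267
mobile plan: 19.9 × (40.97/34.04) = 19.9 × 1.203584 = 23.9513
Index = Σ wᵢ·(p₁ᵢ/p₀ᵢ) = 74.8066 + 42.7267 + 23.9513 = 141.4846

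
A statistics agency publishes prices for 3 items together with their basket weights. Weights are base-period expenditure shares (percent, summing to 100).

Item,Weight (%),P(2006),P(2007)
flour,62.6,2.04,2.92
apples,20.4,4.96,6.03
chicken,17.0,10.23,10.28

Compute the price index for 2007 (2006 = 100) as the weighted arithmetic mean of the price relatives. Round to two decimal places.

flour: 62.6 × (2.92/2.04) = 62.6 × 1.431373 = 89.6039
apples: 20.4 × (6.03/4.96) = 20.4 × 1.215726 = 24.8008
chicken: 17.0 × (10.28/10.23) = 17.0 × 1.004888 = 17.0831
Index = Σ wᵢ·(p₁ᵢ/p₀ᵢ) = 89.6039 + 24.8008 + 17.0831 = 131.4878

131.49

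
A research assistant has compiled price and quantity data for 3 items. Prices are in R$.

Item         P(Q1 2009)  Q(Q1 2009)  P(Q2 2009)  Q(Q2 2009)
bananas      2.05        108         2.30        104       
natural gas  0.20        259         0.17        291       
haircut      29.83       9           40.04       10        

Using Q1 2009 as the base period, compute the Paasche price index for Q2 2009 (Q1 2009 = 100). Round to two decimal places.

Paasche price index uses current-period quantities as weights.
ΣP(Q2 2009)·Q(Q2 2009) = 2.30×104 + 0.17×291 + 40.04×10 = 239.2 + 49.47 + 400.4 = 689.07
ΣP(Q1 2009)·Q(Q2 2009) = 2.05×104 + 0.20×291 + 29.83×10 = 213.2 + 58.2 + 298.3 = 569.7
Index = 689.07 / 569.7 × 100 = 120.9531

120.95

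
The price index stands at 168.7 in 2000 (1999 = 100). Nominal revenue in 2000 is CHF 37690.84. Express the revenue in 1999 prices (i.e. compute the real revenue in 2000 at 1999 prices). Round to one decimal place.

Real = Nominal ÷ (Index/100) = 37690.84 ÷ (168.7/100)
     = 37690.84 ÷ 1.687 = 22341.9324

22341.9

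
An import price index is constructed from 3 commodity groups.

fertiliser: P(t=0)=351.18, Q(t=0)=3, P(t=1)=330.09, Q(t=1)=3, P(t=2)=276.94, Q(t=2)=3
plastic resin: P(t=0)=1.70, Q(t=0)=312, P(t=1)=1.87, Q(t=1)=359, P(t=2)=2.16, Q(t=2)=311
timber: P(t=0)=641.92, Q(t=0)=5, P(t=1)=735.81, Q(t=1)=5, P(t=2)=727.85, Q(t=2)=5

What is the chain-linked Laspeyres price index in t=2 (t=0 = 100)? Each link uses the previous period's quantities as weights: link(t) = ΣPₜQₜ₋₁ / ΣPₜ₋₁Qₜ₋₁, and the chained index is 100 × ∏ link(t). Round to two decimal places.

107.63

Link t=0→t=1:
ΣP(t=1)Q(t=0) = 330.09×3 + 1.87×312 + 735.81×5 = 990.27 + 583.44 + 3679.05 = 5252.76
ΣP(t=0)Q(t=0) = 351.18×3 + 1.70×312 + 641.92×5 = 1053.54 + 530.4 + 3209.6 = 4793.54
link = 5252.76/4793.54 = 1.095800
Link t=1→t=2:
ΣP(t=2)Q(t=1) = 276.94×3 + 2.16×359 + 727.85×5 = 830.82 + 775.44 + 3639.25 = 5245.51
ΣP(t=1)Q(t=1) = 330.09×3 + 1.87×359 + 735.81×5 = 990.27 + 671.33 + 3679.05 = 5340.65
link = 5245.51/5340.65 = 0.982186
Chained index = 100 × 1.095800 × 0.982186 = 107.6279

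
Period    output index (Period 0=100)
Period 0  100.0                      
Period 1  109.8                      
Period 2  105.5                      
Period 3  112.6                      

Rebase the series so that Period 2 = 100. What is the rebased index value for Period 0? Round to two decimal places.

Rebased(Period 0) = 100.0 / 105.5 × 100 = 94.7867

94.79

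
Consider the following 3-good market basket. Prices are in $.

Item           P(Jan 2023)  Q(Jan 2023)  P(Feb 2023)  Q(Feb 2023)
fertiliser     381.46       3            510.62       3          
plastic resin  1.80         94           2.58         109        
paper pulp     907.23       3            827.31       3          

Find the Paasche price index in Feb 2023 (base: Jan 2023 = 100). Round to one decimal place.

Paasche price index uses current-period quantities as weights.
ΣP(Feb 2023)·Q(Feb 2023) = 510.62×3 + 2.58×109 + 827.31×3 = 1531.86 + 281.22 + 2481.93 = 4295.01
ΣP(Jan 2023)·Q(Feb 2023) = 381.46×3 + 1.80×109 + 907.23×3 = 1144.38 + 196.2 + 2721.69 = 4062.27
Index = 4295.01 / 4062.27 × 100 = 105.7293

105.7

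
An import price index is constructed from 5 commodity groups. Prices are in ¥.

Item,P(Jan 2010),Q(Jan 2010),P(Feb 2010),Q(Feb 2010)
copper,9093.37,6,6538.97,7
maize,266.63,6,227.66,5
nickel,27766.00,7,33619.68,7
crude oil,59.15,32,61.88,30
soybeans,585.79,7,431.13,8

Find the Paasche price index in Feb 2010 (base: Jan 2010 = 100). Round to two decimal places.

108.18

Paasche price index uses current-period quantities as weights.
ΣP(Feb 2010)·Q(Feb 2010) = 6538.97×7 + 227.66×5 + 33619.68×7 + 61.88×30 + 431.13×8 = 45772.79 + 1138.3 + 235337.76 + 1856.4 + 3449.04 = 287554.29
ΣP(Jan 2010)·Q(Feb 2010) = 9093.37×7 + 266.63×5 + 27766.00×7 + 59.15×30 + 585.79×8 = 63653.59 + 1333.15 + 194362 + 1774.5 + 4686.32 = 265809.56
Index = 287554.29 / 265809.56 × 100 = 108.1806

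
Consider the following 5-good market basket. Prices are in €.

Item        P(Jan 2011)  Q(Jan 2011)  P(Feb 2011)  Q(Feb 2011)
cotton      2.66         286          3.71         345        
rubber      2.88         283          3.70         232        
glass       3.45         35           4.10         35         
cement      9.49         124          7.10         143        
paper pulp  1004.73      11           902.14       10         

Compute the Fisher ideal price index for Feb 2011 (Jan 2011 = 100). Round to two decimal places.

Laspeyres component (base-period weights):
ΣP(Feb 2011)Q(Jan 2011) = 3.71×286 + 3.70×283 + 4.10×35 + 7.10×124 + 902.14×11 = 1061.06 + 1047.1 + 143.5 + 880.4 + 9923.54 = 13055.6
ΣP(Jan 2011)Q(Jan 2011) = 2.66×286 + 2.88×283 + 3.45×35 + 9.49×124 + 1004.73×11 = 760.76 + 815.04 + 120.75 + 1176.76 + 11052.03 = 13925.34
L = 13055.6 / 13925.34 × 100 = 93.7543
Paasche component (current-period weights):
ΣP(Feb 2011)Q(Feb 2011) = 3.71×345 + 3.70×232 + 4.10×35 + 7.10×143 + 902.14×10 = 1279.95 + 858.4 + 143.5 + 1015.3 + 9021.4 = 12318.55
ΣP(Jan 2011)Q(Feb 2011) = 2.66×345 + 2.88×232 + 3.45×35 + 9.49×143 + 1004.73×10 = 917.7 + 668.16 + 120.75 + 1357.07 + 10047.3 = 13110.98
P = 12318.55 / 13110.98 × 100 = 93.9560
Fisher = √(L × P) = √(93.7543 × 93.9560) = 93.8551

93.86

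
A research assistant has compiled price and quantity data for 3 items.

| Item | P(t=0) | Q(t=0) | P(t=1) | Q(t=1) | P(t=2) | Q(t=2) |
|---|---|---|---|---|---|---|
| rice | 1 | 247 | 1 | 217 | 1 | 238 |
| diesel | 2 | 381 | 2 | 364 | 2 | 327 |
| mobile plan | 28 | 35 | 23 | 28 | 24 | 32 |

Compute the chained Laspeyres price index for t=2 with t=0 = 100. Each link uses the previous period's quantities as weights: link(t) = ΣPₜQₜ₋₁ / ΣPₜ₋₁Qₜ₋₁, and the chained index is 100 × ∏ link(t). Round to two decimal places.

Link t=0→t=1:
ΣP(t=1)Q(t=0) = 1×247 + 2×381 + 23×35 = 247 + 762 + 805 = 1814
ΣP(t=0)Q(t=0) = 1×247 + 2×381 + 28×35 = 247 + 762 + 980 = 1989
link = 1814/1989 = 0.912016
Link t=1→t=2:
ΣP(t=2)Q(t=1) = 1×217 + 2×364 + 24×28 = 217 + 728 + 672 = 1617
ΣP(t=1)Q(t=1) = 1×217 + 2×364 + 23×28 = 217 + 728 + 644 = 1589
link = 1617/1589 = 1.017621
Chained index = 100 × 0.912016 × 1.017621 = 92.8087

92.81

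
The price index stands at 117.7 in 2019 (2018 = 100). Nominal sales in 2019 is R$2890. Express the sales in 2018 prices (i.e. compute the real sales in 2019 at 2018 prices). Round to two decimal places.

Real = Nominal ÷ (Index/100) = 2890 ÷ (117.7/100)
     = 2890 ÷ 1.177 = 2455.3951

2455.40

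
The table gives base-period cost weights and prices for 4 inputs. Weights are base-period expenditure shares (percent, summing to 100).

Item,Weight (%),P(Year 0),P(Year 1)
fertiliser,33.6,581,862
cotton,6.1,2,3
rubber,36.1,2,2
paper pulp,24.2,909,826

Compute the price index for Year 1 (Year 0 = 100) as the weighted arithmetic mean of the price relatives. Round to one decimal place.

fertiliser: 33.6 × (862/581) = 33.6 × 1.483649 = 49.8506
cotton: 6.1 × (3/2) = 6.1 × 1.500000 = 9.1500
rubber: 36.1 × (2/2) = 36.1 × 1.000000 = 36.1000
paper pulp: 24.2 × (826/909) = 24.2 × 0.908691 = 21.9903
Index = Σ wᵢ·(p₁ᵢ/p₀ᵢ) = 49.8506 + 9.1500 + 36.1000 + 21.9903 = 117.0909

117.1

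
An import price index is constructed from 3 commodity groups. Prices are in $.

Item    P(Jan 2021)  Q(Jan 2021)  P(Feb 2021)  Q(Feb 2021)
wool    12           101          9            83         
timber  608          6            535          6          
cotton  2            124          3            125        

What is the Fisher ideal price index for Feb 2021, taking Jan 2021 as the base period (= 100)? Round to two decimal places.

88.22

Laspeyres component (base-period weights):
ΣP(Feb 2021)Q(Jan 2021) = 9×101 + 535×6 + 3×124 = 909 + 3210 + 372 = 4491
ΣP(Jan 2021)Q(Jan 2021) = 12×101 + 608×6 + 2×124 = 1212 + 3648 + 248 = 5108
L = 4491 / 5108 × 100 = 87.9209
Paasche component (current-period weights):
ΣP(Feb 2021)Q(Feb 2021) = 9×83 + 535×6 + 3×125 = 747 + 3210 + 375 = 4332
ΣP(Jan 2021)Q(Feb 2021) = 12×83 + 608×6 + 2×125 = 996 + 3648 + 250 = 4894
P = 4332 / 4894 × 100 = 88.5166
Fisher = √(L × P) = √(87.9209 × 88.5166) = 88.2182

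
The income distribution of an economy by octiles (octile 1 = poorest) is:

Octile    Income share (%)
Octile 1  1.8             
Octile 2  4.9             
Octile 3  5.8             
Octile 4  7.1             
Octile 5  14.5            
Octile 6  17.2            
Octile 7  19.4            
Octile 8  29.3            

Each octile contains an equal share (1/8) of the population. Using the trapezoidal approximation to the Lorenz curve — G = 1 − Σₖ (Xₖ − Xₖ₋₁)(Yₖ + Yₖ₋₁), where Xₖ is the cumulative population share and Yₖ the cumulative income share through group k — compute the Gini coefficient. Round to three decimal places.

Cumulative income shares Yₖ: 0.0180, 0.0670, 0.1250, 0.1960, 0.3410, 0.5130, 0.7070, 1.0000
Σ (Xₖ−Xₖ₋₁)(Yₖ+Yₖ₋₁) = (1/8)(0.0180+0.0000) + (1/8)(0.0670+0.0180) + (1/8)(0.1250+0.0670) + (1/8)(0.1960+0.1250) + (1/8)(0.3410+0.1960) + (1/8)(0.5130+0.3410) + (1/8)(0.7070+0.5130) + (1/8)(1.0000+0.7070)
  = 0.0023 + 0.0106 + 0.0240 + 0.0401 + 0.0671 + 0.1067 + 0.1525 + 0.2134 = 0.6167
G = 1 − 0.6167 = 0.3833

0.383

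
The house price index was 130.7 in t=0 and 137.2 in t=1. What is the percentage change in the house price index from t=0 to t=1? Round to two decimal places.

Change = (137.2 − 130.7) / 130.7 × 100
       = 6.5 / 130.7 × 100 = 4.9732%

4.97%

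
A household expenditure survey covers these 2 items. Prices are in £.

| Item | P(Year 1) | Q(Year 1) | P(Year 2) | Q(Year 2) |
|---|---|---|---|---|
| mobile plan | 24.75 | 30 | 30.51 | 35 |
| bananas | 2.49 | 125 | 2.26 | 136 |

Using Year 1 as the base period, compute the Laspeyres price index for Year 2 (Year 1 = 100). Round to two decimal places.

Laspeyres price index uses base-period quantities as weights.
ΣP(Year 2)·Q(Year 1) = 30.51×30 + 2.26×125 = 915.3 + 282.5 = 1197.8
ΣP(Year 1)·Q(Year 1) = 24.75×30 + 2.49×125 = 742.5 + 311.25 = 1053.75
Index = 1197.8 / 1053.75 × 100 = 113.6702

113.67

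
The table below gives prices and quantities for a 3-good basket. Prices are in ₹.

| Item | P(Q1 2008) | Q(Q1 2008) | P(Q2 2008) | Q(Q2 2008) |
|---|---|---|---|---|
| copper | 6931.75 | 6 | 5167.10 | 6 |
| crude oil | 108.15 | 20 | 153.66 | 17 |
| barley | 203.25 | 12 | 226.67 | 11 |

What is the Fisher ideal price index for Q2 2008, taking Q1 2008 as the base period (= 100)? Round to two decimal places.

79.36

Laspeyres component (base-period weights):
ΣP(Q2 2008)Q(Q1 2008) = 5167.10×6 + 153.66×20 + 226.67×12 = 31002.6 + 3073.2 + 2720.04 = 36795.84
ΣP(Q1 2008)Q(Q1 2008) = 6931.75×6 + 108.15×20 + 203.25×12 = 41590.5 + 2163 + 2439 = 46192.5
L = 36795.84 / 46192.5 × 100 = 79.6576
Paasche component (current-period weights):
ΣP(Q2 2008)Q(Q2 2008) = 5167.10×6 + 153.66×17 + 226.67×11 = 31002.6 + 2612.22 + 2493.37 = 36108.19
ΣP(Q1 2008)Q(Q2 2008) = 6931.75×6 + 108.15×17 + 203.25×11 = 41590.5 + 1838.55 + 2235.75 = 45664.8
P = 36108.19 / 45664.8 × 100 = 79.0723
Fisher = √(L × P) = √(79.6576 × 79.0723) = 79.3644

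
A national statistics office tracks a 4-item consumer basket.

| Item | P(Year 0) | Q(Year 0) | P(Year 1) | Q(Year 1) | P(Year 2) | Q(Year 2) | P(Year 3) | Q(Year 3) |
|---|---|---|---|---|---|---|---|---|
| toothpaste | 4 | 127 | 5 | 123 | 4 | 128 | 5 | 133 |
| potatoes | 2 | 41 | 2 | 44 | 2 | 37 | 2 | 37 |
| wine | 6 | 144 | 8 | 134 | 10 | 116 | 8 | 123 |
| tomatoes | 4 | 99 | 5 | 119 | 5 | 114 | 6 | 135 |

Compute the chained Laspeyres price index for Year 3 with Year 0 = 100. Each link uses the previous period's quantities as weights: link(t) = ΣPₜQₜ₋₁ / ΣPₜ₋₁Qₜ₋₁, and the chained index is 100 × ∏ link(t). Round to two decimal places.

Link Year 0→Year 1:
ΣP(Year 1)Q(Year 0) = 5×127 + 2×41 + 8×144 + 5×99 = 635 + 82 + 1152 + 495 = 2364
ΣP(Year 0)Q(Year 0) = 4×127 + 2×41 + 6×144 + 4×99 = 508 + 82 + 864 + 396 = 1850
link = 2364/1850 = 1.277838
Link Year 1→Year 2:
ΣP(Year 2)Q(Year 1) = 4×123 + 2×44 + 10×134 + 5×119 = 492 + 88 + 1340 + 595 = 2515
ΣP(Year 1)Q(Year 1) = 5×123 + 2×44 + 8×134 + 5×119 = 615 + 88 + 1072 + 595 = 2370
link = 2515/2370 = 1.061181
Link Year 2→Year 3:
ΣP(Year 3)Q(Year 2) = 5×128 + 2×37 + 8×116 + 6×114 = 640 + 74 + 928 + 684 = 2326
ΣP(Year 2)Q(Year 2) = 4×128 + 2×37 + 10×116 + 5×114 = 512 + 74 + 1160 + 570 = 2316
link = 2326/2316 = 1.004318
Chained index = 100 × 1.277838 × 1.061181 × 1.004318 = 136.1873

136.19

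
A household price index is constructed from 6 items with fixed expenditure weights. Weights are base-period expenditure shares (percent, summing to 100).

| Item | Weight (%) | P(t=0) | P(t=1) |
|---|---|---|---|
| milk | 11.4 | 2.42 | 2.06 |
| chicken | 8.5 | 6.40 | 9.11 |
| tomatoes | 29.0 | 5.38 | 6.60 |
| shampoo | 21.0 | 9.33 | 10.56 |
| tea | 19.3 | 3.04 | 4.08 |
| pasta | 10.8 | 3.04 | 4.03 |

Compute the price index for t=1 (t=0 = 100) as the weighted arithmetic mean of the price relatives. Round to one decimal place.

121.4

milk: 11.4 × (2.06/2.42) = 11.4 × 0.851240 = 9.7041
chicken: 8.5 × (9.11/6.40) = 8.5 × 1.423437 = 12.0992
tomatoes: 29.0 × (6.60/5.38) = 29.0 × 1.226766 = 35.5762
shampoo: 21.0 × (10.56/9.33) = 21.0 × 1.131833 = 23.7685
tea: 19.3 × (4.08/3.04) = 19.3 × 1.342105 = 25.9026
pasta: 10.8 × (4.03/3.04) = 10.8 × 1.325658 = 14.3171
Index = Σ wᵢ·(p₁ᵢ/p₀ᵢ) = 9.7041 + 12.0992 + 35.5762 + 23.7685 + 25.9026 + 14.3171 = 121.3678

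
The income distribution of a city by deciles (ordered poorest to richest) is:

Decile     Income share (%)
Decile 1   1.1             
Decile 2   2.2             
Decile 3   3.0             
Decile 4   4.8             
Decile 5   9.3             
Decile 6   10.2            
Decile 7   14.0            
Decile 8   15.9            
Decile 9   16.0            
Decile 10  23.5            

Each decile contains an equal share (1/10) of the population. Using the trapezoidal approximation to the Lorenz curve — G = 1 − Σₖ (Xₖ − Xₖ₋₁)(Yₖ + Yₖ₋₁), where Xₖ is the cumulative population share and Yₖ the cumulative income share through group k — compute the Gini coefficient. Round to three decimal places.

Cumulative income shares Yₖ: 0.0110, 0.0330, 0.0630, 0.1110, 0.2040, 0.3060, 0.4460, 0.6050, 0.7650, 1.0000
Σ (Xₖ−Xₖ₋₁)(Yₖ+Yₖ₋₁) = (1/10)(0.0110+0.0000) + (1/10)(0.0330+0.0110) + (1/10)(0.0630+0.0330) + (1/10)(0.1110+0.0630) + (1/10)(0.2040+0.1110) + (1/10)(0.3060+0.2040) + (1/10)(0.4460+0.3060) + (1/10)(0.6050+0.4460) + (1/10)(0.7650+0.6050) + (1/10)(1.0000+0.7650)
  = 0.0011 + 0.0044 + 0.0096 + 0.0174 + 0.0315 + 0.0510 + 0.0752 + 0.1051 + 0.1370 + 0.1765 = 0.6088
G = 1 − 0.6088 = 0.3912

0.391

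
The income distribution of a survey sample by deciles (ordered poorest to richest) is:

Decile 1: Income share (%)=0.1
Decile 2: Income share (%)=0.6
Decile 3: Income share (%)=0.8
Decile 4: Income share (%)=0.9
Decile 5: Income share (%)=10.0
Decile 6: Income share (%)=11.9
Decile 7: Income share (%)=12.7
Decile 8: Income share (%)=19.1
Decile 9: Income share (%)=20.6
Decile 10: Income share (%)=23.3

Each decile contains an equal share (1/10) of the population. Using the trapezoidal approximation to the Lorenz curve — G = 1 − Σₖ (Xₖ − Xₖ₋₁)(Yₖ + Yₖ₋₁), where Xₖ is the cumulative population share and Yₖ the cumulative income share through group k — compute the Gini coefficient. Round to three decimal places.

0.478

Cumulative income shares Yₖ: 0.0010, 0.0070, 0.0150, 0.0240, 0.1240, 0.2430, 0.3700, 0.5610, 0.7670, 1.0000
Σ (Xₖ−Xₖ₋₁)(Yₖ+Yₖ₋₁) = (1/10)(0.0010+0.0000) + (1/10)(0.0070+0.0010) + (1/10)(0.0150+0.0070) + (1/10)(0.0240+0.0150) + (1/10)(0.1240+0.0240) + (1/10)(0.2430+0.1240) + (1/10)(0.3700+0.2430) + (1/10)(0.5610+0.3700) + (1/10)(0.7670+0.5610) + (1/10)(1.0000+0.7670)
  = 0.0001 + 0.0008 + 0.0022 + 0.0039 + 0.0148 + 0.0367 + 0.0613 + 0.0931 + 0.1328 + 0.1767 = 0.5224
G = 1 − 0.5224 = 0.4776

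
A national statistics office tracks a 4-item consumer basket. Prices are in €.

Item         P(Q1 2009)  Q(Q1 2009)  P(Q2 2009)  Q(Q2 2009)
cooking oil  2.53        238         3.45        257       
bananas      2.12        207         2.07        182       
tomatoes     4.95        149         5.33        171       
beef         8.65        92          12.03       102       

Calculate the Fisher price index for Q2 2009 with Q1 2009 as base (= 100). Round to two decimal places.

Laspeyres component (base-period weights):
ΣP(Q2 2009)Q(Q1 2009) = 3.45×238 + 2.07×207 + 5.33×149 + 12.03×92 = 821.1 + 428.49 + 794.17 + 1106.76 = 3150.52
ΣP(Q1 2009)Q(Q1 2009) = 2.53×238 + 2.12×207 + 4.95×149 + 8.65×92 = 602.14 + 438.84 + 737.55 + 795.8 = 2574.33
L = 3150.52 / 2574.33 × 100 = 122.3821
Paasche component (current-period weights):
ΣP(Q2 2009)Q(Q2 2009) = 3.45×257 + 2.07×182 + 5.33×171 + 12.03×102 = 886.65 + 376.74 + 911.43 + 1227.06 = 3401.88
ΣP(Q1 2009)Q(Q2 2009) = 2.53×257 + 2.12×182 + 4.95×171 + 8.65×102 = 650.21 + 385.84 + 846.45 + 882.3 = 2764.8
P = 3401.88 / 2764.8 × 100 = 123.0425
Fisher = √(L × P) = √(122.3821 × 123.0425) = 122.7119

122.71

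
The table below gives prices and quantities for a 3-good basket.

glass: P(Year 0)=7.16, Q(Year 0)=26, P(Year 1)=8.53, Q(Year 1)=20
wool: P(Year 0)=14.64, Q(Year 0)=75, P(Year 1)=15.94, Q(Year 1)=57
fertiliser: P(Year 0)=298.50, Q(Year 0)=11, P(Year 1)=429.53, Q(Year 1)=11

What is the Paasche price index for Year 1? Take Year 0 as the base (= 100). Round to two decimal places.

Paasche price index uses current-period quantities as weights.
ΣP(Year 1)·Q(Year 1) = 8.53×20 + 15.94×57 + 429.53×11 = 170.6 + 908.58 + 4724.83 = 5804.01
ΣP(Year 0)·Q(Year 1) = 7.16×20 + 14.64×57 + 298.50×11 = 143.2 + 834.48 + 3283.5 = 4261.18
Index = 5804.01 / 4261.18 × 100 = 136.2066

136.21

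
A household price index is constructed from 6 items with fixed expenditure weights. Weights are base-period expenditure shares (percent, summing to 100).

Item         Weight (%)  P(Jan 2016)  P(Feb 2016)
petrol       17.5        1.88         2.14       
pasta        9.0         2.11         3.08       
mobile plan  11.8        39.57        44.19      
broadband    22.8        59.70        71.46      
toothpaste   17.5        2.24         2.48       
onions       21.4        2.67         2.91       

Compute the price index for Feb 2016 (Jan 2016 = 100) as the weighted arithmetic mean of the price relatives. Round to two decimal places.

petrol: 17.5 × (2.14/1.88) = 17.5 × 1.138298 = 19.9202
pasta: 9.0 × (3.08/2.11) = 9.0 × 1.459716 = 13.1374
mobile plan: 11.8 × (44.19/39.57) = 11.8 × 1.116755 = 13.1777
broadband: 22.8 × (71.46/59.70) = 22.8 × 1.196985 = 27.2913
toothpaste: 17.5 × (2.48/2.24) = 17.5 × 1.107143 = 19.3750
onions: 21.4 × (2.91/2.67) = 21.4 × 1.089888 = 23.3236
Index = Σ wᵢ·(p₁ᵢ/p₀ᵢ) = 19.9202 + 13.1374 + 13.1777 + 27.2913 + 19.3750 + 23.3236 = 116.2252

116.23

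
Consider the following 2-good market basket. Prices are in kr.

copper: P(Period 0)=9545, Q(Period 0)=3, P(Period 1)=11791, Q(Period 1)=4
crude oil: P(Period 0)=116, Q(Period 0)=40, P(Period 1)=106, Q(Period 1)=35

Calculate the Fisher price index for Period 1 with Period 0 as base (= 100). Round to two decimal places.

Laspeyres component (base-period weights):
ΣP(Period 1)Q(Period 0) = 11791×3 + 106×40 = 35373 + 4240 = 39613
ΣP(Period 0)Q(Period 0) = 9545×3 + 116×40 = 28635 + 4640 = 33275
L = 39613 / 33275 × 100 = 119.0473
Paasche component (current-period weights):
ΣP(Period 1)Q(Period 1) = 11791×4 + 106×35 = 47164 + 3710 = 50874
ΣP(Period 0)Q(Period 1) = 9545×4 + 116×35 = 38180 + 4060 = 42240
P = 50874 / 42240 × 100 = 120.4403
Fisher = √(L × P) = √(119.0473 × 120.4403) = 119.7418

119.74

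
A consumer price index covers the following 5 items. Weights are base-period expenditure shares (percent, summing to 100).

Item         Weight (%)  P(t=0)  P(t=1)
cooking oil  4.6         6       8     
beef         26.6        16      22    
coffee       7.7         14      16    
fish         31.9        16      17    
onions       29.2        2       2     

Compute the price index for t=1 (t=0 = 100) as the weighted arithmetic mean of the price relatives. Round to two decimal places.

114.60

cooking oil: 4.6 × (8/6) = 4.6 × 1.333333 = 6.1333
beef: 26.6 × (22/16) = 26.6 × 1.375000 = 36.5750
coffee: 7.7 × (16/14) = 7.7 × 1.142857 = 8.8000
fish: 31.9 × (17/16) = 31.9 × 1.062500 = 33.8937
onions: 29.2 × (2/2) = 29.2 × 1.000000 = 29.2000
Index = Σ wᵢ·(p₁ᵢ/p₀ᵢ) = 6.1333 + 36.5750 + 8.8000 + 33.8937 + 29.2000 = 114.6021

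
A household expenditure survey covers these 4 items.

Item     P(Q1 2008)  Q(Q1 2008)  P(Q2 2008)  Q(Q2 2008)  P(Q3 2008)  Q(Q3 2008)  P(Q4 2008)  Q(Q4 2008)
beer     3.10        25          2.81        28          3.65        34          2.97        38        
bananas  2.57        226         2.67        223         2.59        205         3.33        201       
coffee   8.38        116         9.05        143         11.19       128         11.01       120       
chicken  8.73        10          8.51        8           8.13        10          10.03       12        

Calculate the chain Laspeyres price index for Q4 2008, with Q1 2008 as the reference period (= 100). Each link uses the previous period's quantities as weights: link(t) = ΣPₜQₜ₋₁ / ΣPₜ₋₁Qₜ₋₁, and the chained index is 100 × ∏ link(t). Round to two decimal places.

Link Q1 2008→Q2 2008:
ΣP(Q2 2008)Q(Q1 2008) = 2.81×25 + 2.67×226 + 9.05×116 + 8.51×10 = 70.25 + 603.42 + 1049.8 + 85.1 = 1808.57
ΣP(Q1 2008)Q(Q1 2008) = 3.10×25 + 2.57×226 + 8.38×116 + 8.73×10 = 77.5 + 580.82 + 972.08 + 87.3 = 1717.7
link = 1808.57/1717.7 = 1.052902
Link Q2 2008→Q3 2008:
ΣP(Q3 2008)Q(Q2 2008) = 3.65×28 + 2.59×223 + 11.19×143 + 8.13×8 = 102.2 + 577.57 + 1600.17 + 65.04 = 2344.98
ΣP(Q2 2008)Q(Q2 2008) = 2.81×28 + 2.67×223 + 9.05×143 + 8.51×8 = 78.68 + 595.41 + 1294.15 + 68.08 = 2036.32
link = 2344.98/2036.32 = 1.151577
Link Q3 2008→Q4 2008:
ΣP(Q4 2008)Q(Q3 2008) = 2.97×34 + 3.33×205 + 11.01×128 + 10.03×10 = 100.98 + 682.65 + 1409.28 + 100.3 = 2293.21
ΣP(Q3 2008)Q(Q3 2008) = 3.65×34 + 2.59×205 + 11.19×128 + 8.13×10 = 124.1 + 530.95 + 1432.32 + 81.3 = 2168.67
link = 2293.21/2168.67 = 1.057427
Chained index = 100 × 1.052902 × 1.151577 × 1.057427 = 128.2128

128.21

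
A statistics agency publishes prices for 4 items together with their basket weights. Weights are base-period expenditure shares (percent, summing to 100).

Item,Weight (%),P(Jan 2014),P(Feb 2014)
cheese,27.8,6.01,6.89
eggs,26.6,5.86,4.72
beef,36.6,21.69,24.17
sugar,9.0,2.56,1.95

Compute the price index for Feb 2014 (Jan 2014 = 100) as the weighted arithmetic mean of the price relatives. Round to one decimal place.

100.9

cheese: 27.8 × (6.89/6.01) = 27.8 × 1.146423 = 31.8705
eggs: 26.6 × (4.72/5.86) = 26.6 × 0.805461 = 21.4253
beef: 36.6 × (24.17/21.69) = 36.6 × 1.114338 = 40.7848
sugar: 9.0 × (1.95/2.56) = 9.0 × 0.761719 = 6.8555
Index = Σ wᵢ·(p₁ᵢ/p₀ᵢ) = 31.8705 + 21.4253 + 40.7848 + 6.8555 = 100.9361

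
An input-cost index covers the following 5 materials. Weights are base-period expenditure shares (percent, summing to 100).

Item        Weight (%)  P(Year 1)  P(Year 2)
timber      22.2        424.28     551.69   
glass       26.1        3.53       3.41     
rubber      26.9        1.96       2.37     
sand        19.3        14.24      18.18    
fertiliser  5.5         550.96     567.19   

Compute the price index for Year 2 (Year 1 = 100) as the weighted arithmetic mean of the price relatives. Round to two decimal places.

116.91

timber: 22.2 × (551.69/424.28) = 22.2 × 1.300297 = 28.8666
glass: 26.1 × (3.41/3.53) = 26.1 × 0.966006 = 25.2127
rubber: 26.9 × (2.37/1.96) = 26.9 × 1.209184 = 32.5270
sand: 19.3 × (18.18/14.24) = 19.3 × 1.276685 = 24.6400
fertiliser: 5.5 × (567.19/550.96) = 5.5 × 1.029458 = 5.6620
Index = Σ wᵢ·(p₁ᵢ/p₀ᵢ) = 28.8666 + 25.2127 + 32.5270 + 24.6400 + 5.6620 = 116.9084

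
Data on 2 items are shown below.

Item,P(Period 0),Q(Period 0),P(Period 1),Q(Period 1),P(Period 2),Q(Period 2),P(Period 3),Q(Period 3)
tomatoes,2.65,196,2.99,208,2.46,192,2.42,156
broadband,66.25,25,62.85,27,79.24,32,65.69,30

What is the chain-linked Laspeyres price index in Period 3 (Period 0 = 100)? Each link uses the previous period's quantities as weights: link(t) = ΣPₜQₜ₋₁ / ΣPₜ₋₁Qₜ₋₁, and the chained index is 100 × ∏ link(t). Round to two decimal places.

96.73

Link Period 0→Period 1:
ΣP(Period 1)Q(Period 0) = 2.99×196 + 62.85×25 = 586.04 + 1571.25 = 2157.29
ΣP(Period 0)Q(Period 0) = 2.65×196 + 66.25×25 = 519.4 + 1656.25 = 2175.65
link = 2157.29/2175.65 = 0.991561
Link Period 1→Period 2:
ΣP(Period 2)Q(Period 1) = 2.46×208 + 79.24×27 = 511.68 + 2139.48 = 2651.16
ΣP(Period 1)Q(Period 1) = 2.99×208 + 62.85×27 = 621.92 + 1696.95 = 2318.87
link = 2651.16/2318.87 = 1.143298
Link Period 2→Period 3:
ΣP(Period 3)Q(Period 2) = 2.42×192 + 65.69×32 = 464.64 + 2102.08 = 2566.72
ΣP(Period 2)Q(Period 2) = 2.46×192 + 79.24×32 = 472.32 + 2535.68 = 3008
link = 2566.72/3008 = 0.853298
Chained index = 100 × 0.991561 × 1.143298 × 0.853298 = 96.7341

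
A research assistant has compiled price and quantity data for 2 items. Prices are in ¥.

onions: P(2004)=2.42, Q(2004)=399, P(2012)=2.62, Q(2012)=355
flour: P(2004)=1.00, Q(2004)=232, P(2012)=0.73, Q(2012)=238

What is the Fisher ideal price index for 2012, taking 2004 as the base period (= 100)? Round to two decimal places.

101.02

Laspeyres component (base-period weights):
ΣP(2012)Q(2004) = 2.62×399 + 0.73×232 = 1045.38 + 169.36 = 1214.74
ΣP(2004)Q(2004) = 2.42×399 + 1.00×232 = 965.58 + 232 = 1197.58
L = 1214.74 / 1197.58 × 100 = 101.4329
Paasche component (current-period weights):
ΣP(2012)Q(2012) = 2.62×355 + 0.73×238 = 930.1 + 173.74 = 1103.84
ΣP(2004)Q(2012) = 2.42×355 + 1.00×238 = 859.1 + 238 = 1097.1
P = 1103.84 / 1097.1 × 100 = 100.6143
Fisher = √(L × P) = √(101.4329 × 100.6143) = 101.0228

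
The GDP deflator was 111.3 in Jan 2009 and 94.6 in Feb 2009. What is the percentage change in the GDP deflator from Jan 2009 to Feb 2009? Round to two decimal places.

-15.00%

Change = (94.6 − 111.3) / 111.3 × 100
       = -16.7 / 111.3 × 100 = -15.0045%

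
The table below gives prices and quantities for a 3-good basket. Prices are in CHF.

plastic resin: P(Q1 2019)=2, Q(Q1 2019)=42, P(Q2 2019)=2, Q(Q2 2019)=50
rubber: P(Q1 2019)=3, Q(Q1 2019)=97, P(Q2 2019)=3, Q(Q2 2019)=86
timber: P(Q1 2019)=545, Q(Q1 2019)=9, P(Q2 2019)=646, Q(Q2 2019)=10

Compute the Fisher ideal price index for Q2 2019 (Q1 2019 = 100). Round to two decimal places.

Laspeyres component (base-period weights):
ΣP(Q2 2019)Q(Q1 2019) = 2×42 + 3×97 + 646×9 = 84 + 291 + 5814 = 6189
ΣP(Q1 2019)Q(Q1 2019) = 2×42 + 3×97 + 545×9 = 84 + 291 + 4905 = 5280
L = 6189 / 5280 × 100 = 117.2159
Paasche component (current-period weights):
ΣP(Q2 2019)Q(Q2 2019) = 2×50 + 3×86 + 646×10 = 100 + 258 + 6460 = 6818
ΣP(Q1 2019)Q(Q2 2019) = 2×50 + 3×86 + 545×10 = 100 + 258 + 5450 = 5808
P = 6818 / 5808 × 100 = 117.3898
Fisher = √(L × P) = √(117.2159 × 117.3898) = 117.3028

117.30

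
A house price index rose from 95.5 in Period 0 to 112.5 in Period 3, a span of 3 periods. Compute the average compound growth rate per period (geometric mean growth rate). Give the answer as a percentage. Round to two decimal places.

5.61%

Growth factor = (112.5/95.5)^(1/3) = (1.178010)^(1/3) = 1.056128
Growth rate = 1.056128 − 1 = 0.056128 = 5.6128%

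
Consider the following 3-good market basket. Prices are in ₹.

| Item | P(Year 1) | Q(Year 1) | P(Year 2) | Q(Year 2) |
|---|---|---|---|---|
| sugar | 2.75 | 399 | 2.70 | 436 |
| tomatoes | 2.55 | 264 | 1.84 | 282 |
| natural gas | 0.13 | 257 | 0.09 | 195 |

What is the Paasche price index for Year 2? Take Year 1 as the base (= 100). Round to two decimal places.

Paasche price index uses current-period quantities as weights.
ΣP(Year 2)·Q(Year 2) = 2.70×436 + 1.84×282 + 0.09×195 = 1177.2 + 518.88 + 17.55 = 1713.63
ΣP(Year 1)·Q(Year 2) = 2.75×436 + 2.55×282 + 0.13×195 = 1199 + 719.1 + 25.35 = 1943.45
Index = 1713.63 / 1943.45 × 100 = 88.1746

88.17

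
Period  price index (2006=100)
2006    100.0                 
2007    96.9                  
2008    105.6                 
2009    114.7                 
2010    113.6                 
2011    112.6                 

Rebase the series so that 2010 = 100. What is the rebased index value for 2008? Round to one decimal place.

93.0

Rebased(2008) = 105.6 / 113.6 × 100 = 92.9577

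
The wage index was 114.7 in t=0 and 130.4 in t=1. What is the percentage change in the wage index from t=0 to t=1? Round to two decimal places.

13.69%

Change = (130.4 − 114.7) / 114.7 × 100
       = 15.7 / 114.7 × 100 = 13.6879%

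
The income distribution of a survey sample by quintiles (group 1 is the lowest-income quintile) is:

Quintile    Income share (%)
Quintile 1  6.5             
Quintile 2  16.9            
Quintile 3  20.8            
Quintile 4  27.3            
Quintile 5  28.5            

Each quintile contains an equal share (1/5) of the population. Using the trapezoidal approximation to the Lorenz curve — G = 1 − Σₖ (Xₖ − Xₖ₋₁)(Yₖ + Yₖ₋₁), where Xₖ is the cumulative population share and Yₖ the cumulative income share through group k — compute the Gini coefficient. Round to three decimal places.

Cumulative income shares Yₖ: 0.0650, 0.2340, 0.4420, 0.7150, 1.0000
Σ (Xₖ−Xₖ₋₁)(Yₖ+Yₖ₋₁) = (1/5)(0.0650+0.0000) + (1/5)(0.2340+0.0650) + (1/5)(0.4420+0.2340) + (1/5)(0.7150+0.4420) + (1/5)(1.0000+0.7150)
  = 0.0130 + 0.0598 + 0.1352 + 0.2314 + 0.3430 = 0.7824
G = 1 − 0.7824 = 0.2176

0.218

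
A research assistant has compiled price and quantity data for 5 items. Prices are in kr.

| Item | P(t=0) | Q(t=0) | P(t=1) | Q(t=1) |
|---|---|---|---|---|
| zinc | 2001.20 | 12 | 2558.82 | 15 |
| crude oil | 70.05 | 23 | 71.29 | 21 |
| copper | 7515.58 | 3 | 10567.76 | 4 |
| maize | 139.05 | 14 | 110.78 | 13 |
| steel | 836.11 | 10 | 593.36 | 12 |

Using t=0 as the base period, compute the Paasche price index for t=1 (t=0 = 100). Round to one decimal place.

Paasche price index uses current-period quantities as weights.
ΣP(t=1)·Q(t=1) = 2558.82×15 + 71.29×21 + 10567.76×4 + 110.78×13 + 593.36×12 = 38382.3 + 1497.09 + 42271.04 + 1440.14 + 7120.32 = 90710.89
ΣP(t=0)·Q(t=1) = 2001.20×15 + 70.05×21 + 7515.58×4 + 139.05×13 + 836.11×12 = 30018 + 1471.05 + 30062.32 + 1807.65 + 10033.32 = 73392.34
Index = 90710.89 / 73392.34 × 100 = 123.5972

123.6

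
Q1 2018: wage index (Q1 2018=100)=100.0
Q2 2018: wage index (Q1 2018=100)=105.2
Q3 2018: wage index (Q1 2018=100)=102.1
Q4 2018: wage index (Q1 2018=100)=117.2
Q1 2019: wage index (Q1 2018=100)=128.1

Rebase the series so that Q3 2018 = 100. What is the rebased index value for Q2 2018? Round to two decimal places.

103.04

Rebased(Q2 2018) = 105.2 / 102.1 × 100 = 103.0362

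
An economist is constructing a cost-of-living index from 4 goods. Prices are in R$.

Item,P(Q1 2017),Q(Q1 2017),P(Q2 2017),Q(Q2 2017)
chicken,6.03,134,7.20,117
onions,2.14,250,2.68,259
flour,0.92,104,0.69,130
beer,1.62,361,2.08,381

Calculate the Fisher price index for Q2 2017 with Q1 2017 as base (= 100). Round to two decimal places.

Laspeyres component (base-period weights):
ΣP(Q2 2017)Q(Q1 2017) = 7.20×134 + 2.68×250 + 0.69×104 + 2.08×361 = 964.8 + 670 + 71.76 + 750.88 = 2457.44
ΣP(Q1 2017)Q(Q1 2017) = 6.03×134 + 2.14×250 + 0.92×104 + 1.62×361 = 808.02 + 535 + 95.68 + 584.82 = 2023.52
L = 2457.44 / 2023.52 × 100 = 121.4438
Paasche component (current-period weights):
ΣP(Q2 2017)Q(Q2 2017) = 7.20×117 + 2.68×259 + 0.69×130 + 2.08×381 = 842.4 + 694.12 + 89.7 + 792.48 = 2418.7
ΣP(Q1 2017)Q(Q2 2017) = 6.03×117 + 2.14×259 + 0.92×130 + 1.62×381 = 705.51 + 554.26 + 119.6 + 617.22 = 1996.59
P = 2418.7 / 1996.59 × 100 = 121.1415
Fisher = √(L × P) = √(121.4438 × 121.1415) = 121.2926

121.29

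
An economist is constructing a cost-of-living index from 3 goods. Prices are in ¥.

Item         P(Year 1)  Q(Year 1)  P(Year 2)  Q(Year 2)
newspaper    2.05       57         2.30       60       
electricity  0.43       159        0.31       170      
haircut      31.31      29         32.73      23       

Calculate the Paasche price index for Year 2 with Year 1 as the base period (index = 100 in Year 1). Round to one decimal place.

103.0

Paasche price index uses current-period quantities as weights.
ΣP(Year 2)·Q(Year 2) = 2.30×60 + 0.31×170 + 32.73×23 = 138 + 52.7 + 752.79 = 943.49
ΣP(Year 1)·Q(Year 2) = 2.05×60 + 0.43×170 + 31.31×23 = 123 + 73.1 + 720.13 = 916.23
Index = 943.49 / 916.23 × 100 = 102.9752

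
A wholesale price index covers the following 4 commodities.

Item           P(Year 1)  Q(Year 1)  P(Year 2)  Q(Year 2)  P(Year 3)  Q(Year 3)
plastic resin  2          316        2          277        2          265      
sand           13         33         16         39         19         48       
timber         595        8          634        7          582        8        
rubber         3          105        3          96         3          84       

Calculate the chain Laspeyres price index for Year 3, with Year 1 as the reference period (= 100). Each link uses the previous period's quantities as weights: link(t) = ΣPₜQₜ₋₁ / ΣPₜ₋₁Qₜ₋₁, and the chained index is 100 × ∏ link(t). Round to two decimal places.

102.23

Link Year 1→Year 2:
ΣP(Year 2)Q(Year 1) = 2×316 + 16×33 + 634×8 + 3×105 = 632 + 528 + 5072 + 315 = 6547
ΣP(Year 1)Q(Year 1) = 2×316 + 13×33 + 595×8 + 3×105 = 632 + 429 + 4760 + 315 = 6136
link = 6547/6136 = 1.066982
Link Year 2→Year 3:
ΣP(Year 3)Q(Year 2) = 2×277 + 19×39 + 582×7 + 3×96 = 554 + 741 + 4074 + 288 = 5657
ΣP(Year 2)Q(Year 2) = 2×277 + 16×39 + 634×7 + 3×96 = 554 + 624 + 4438 + 288 = 5904
link = 5657/5904 = 0.958164
Chained index = 100 × 1.066982 × 0.958164 = 102.2343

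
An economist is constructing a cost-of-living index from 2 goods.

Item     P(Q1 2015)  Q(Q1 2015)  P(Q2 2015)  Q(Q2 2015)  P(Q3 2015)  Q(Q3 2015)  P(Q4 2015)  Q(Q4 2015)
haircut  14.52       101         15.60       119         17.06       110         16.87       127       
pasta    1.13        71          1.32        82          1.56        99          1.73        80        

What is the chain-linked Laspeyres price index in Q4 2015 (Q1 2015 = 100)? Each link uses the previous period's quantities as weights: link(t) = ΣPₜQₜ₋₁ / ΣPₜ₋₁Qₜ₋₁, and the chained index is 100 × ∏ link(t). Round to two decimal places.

118.31

Link Q1 2015→Q2 2015:
ΣP(Q2 2015)Q(Q1 2015) = 15.60×101 + 1.32×71 = 1575.6 + 93.72 = 1669.32
ΣP(Q1 2015)Q(Q1 2015) = 14.52×101 + 1.13×71 = 1466.52 + 80.23 = 1546.75
link = 1669.32/1546.75 = 1.079244
Link Q2 2015→Q3 2015:
ΣP(Q3 2015)Q(Q2 2015) = 17.06×119 + 1.56×82 = 2030.14 + 127.92 = 2158.06
ΣP(Q2 2015)Q(Q2 2015) = 15.60×119 + 1.32×82 = 1856.4 + 108.24 = 1964.64
link = 2158.06/1964.64 = 1.098451
Link Q3 2015→Q4 2015:
ΣP(Q4 2015)Q(Q3 2015) = 16.87×110 + 1.73×99 = 1855.7 + 171.27 = 2026.97
ΣP(Q3 2015)Q(Q3 2015) = 17.06×110 + 1.56×99 = 1876.6 + 154.44 = 2031.04
link = 2026.97/2031.04 = 0.997996
Chained index = 100 × 1.079244 × 1.098451 × 0.997996 = 118.3120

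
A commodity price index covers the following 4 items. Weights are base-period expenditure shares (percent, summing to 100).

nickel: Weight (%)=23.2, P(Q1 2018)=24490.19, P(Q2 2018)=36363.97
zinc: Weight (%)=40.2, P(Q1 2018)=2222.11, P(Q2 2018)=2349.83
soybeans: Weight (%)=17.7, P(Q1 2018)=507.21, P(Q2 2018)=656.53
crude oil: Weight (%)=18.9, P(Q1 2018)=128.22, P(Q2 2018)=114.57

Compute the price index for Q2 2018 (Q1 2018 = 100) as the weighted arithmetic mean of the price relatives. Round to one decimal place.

nickel: 23.2 × (36363.97/24490.19) = 23.2 × 1.484838 = 34.4482
zinc: 40.2 × (2349.83/2222.11) = 40.2 × 1.057477 = 42.5106
soybeans: 17.7 × (656.53/507.21) = 17.7 × 1.294395 = 22.9108
crude oil: 18.9 × (114.57/128.22) = 18.9 × 0.893542 = 16.8880
Index = Σ wᵢ·(p₁ᵢ/p₀ᵢ) = 34.4482 + 42.5106 + 22.9108 + 16.8880 = 116.7576

116.8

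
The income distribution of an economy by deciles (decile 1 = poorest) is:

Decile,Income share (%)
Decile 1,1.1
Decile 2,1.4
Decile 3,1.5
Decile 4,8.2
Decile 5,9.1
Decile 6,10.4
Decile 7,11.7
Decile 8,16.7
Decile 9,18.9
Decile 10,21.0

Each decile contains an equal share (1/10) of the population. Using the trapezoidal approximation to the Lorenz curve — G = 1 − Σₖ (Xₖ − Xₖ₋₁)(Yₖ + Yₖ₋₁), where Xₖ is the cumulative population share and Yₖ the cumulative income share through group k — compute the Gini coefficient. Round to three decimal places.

Cumulative income shares Yₖ: 0.0110, 0.0250, 0.0400, 0.1220, 0.2130, 0.3170, 0.4340, 0.6010, 0.7900, 1.0000
Σ (Xₖ−Xₖ₋₁)(Yₖ+Yₖ₋₁) = (1/10)(0.0110+0.0000) + (1/10)(0.0250+0.0110) + (1/10)(0.0400+0.0250) + (1/10)(0.1220+0.0400) + (1/10)(0.2130+0.1220) + (1/10)(0.3170+0.2130) + (1/10)(0.4340+0.3170) + (1/10)(0.6010+0.4340) + (1/10)(0.7900+0.6010) + (1/10)(1.0000+0.7900)
  = 0.0011 + 0.0036 + 0.0065 + 0.0162 + 0.0335 + 0.0530 + 0.0751 + 0.1035 + 0.1391 + 0.1790 = 0.6106
G = 1 − 0.6106 = 0.3894

0.389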